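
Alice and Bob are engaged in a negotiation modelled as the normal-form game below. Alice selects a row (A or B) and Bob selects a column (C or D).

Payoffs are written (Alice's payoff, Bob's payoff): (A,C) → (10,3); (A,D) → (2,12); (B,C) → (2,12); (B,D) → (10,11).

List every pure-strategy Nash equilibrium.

(A, C): Bob prefers D (12 > 3) — not an equilibrium.
(A, D): Alice prefers B (10 > 2) — not an equilibrium.
(B, C): Alice prefers A (10 > 2) — not an equilibrium.
(B, D): Bob prefers C (12 > 11) — not an equilibrium.

none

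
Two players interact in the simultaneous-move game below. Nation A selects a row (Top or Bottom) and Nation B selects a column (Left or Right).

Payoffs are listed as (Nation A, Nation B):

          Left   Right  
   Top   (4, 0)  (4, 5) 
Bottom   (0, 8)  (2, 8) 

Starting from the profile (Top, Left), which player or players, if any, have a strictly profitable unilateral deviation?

Nation B

Nation A at (Top, Left) earns 4; deviating to Bottom yields 0 — not better.
Nation B earns 0; deviating to Right yields 5 — a strict improvement.
Only Nation B has a strictly profitable deviation.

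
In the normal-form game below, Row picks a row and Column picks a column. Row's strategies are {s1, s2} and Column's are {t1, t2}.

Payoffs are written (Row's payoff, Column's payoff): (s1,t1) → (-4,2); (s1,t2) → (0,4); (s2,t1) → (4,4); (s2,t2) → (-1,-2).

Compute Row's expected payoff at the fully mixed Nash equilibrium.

First find y, the probability Column plays t1, from Row's indifference between s1 and s2: −4y = 4y − (1−y), giving y = 1/9.
Since Row is indifferent in equilibrium, Row's expected payoff equals the payoff from either row against (1/9, 8/9). Using s1: −4(1/9) = -4/9.

-4/9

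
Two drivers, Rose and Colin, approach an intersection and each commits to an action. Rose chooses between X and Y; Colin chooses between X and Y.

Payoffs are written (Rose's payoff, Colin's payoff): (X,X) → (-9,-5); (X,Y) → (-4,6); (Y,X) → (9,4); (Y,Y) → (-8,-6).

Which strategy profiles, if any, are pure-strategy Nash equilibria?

(X, X): Rose prefers Y (9 > -9); Colin prefers Y (6 > -5) — not an equilibrium.
(X, Y): Rose gets -4 ≥ -8 from Y, and Colin gets 6 ≥ -5 from X — Nash equilibrium.
(Y, X): Rose gets 9 ≥ -9 from X, and Colin gets 4 ≥ -6 from Y — Nash equilibrium.
(Y, Y): Rose prefers X (-4 > -8); Colin prefers X (4 > -6) — not an equilibrium.

(X, Y) and (Y, X)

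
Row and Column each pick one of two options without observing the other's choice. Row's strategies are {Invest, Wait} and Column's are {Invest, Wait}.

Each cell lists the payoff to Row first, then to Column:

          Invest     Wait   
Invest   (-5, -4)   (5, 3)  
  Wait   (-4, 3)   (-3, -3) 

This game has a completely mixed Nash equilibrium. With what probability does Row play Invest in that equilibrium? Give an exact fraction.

6/13

Let p be the probability that Row plays Invest. In a completely mixed equilibrium, Column must be indifferent between Invest and Wait.
Column's expected payoff from Invest is −4p + 3(1−p); from Wait it is 3p − 3(1−p).
Setting these equal: −7p + 3 = 6p − 3, so p = 6/13.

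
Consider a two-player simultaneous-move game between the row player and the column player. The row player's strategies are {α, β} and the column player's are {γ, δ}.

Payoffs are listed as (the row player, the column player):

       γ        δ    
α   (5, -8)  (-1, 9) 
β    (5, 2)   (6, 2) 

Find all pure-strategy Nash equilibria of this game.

(β, γ) and (β, δ)

(α, γ): the column player prefers δ (9 > -8) — not an equilibrium.
(α, δ): the row player prefers β (6 > -1) — not an equilibrium.
(β, γ): the row player gets 5 ≥ 5 from α, and the column player gets 2 ≥ 2 from δ — Nash equilibrium.
(β, δ): the row player gets 6 ≥ -1 from α, and the column player gets 2 ≥ 2 from γ — Nash equilibrium.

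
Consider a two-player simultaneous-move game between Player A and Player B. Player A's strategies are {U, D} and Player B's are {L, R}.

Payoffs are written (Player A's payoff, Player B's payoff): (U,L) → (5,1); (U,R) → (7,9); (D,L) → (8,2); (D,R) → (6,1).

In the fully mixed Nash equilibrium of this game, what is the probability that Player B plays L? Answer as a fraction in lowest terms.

1/4

Let c be the probability that Player B plays L. In a completely mixed equilibrium, Player A must be indifferent between U and D.
Player A's expected payoff from U is 5c + 7(1−c); from D it is 8c + 6(1−c).
Setting these equal: −2c + 7 = 2c + 6, so c = 1/4.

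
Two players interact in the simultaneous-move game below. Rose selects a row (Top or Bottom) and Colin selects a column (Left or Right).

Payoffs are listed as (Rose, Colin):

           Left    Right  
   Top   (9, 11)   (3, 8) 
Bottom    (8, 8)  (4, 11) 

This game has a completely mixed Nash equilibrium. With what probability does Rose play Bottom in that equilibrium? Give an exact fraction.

Let p be the probability that Rose plays Top. In a completely mixed equilibrium, Colin must be indifferent between Left and Right.
Colin's expected payoff from Left is 11p + 8(1−p); from Right it is 8p + 11(1−p).
Setting these equal: 3p + 8 = −3p + 11, so p = 1/2.
Therefore Rose plays Bottom with probability 1 − 1/2 = 1/2.

1/2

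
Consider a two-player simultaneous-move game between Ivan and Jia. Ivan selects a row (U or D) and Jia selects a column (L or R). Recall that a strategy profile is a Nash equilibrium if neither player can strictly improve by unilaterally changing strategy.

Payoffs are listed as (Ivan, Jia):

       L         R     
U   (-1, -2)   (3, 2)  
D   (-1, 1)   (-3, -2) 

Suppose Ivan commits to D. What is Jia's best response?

L

Against D, Jia earns 1 from L and -2 from R.
So L is the best response.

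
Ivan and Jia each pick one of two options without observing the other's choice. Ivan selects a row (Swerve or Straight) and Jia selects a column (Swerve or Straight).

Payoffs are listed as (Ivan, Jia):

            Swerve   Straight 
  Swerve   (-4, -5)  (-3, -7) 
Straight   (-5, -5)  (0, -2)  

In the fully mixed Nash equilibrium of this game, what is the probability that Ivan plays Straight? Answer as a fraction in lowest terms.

2/5

Let r be the probability that Ivan plays Swerve. In a completely mixed equilibrium, Jia must be indifferent between Swerve and Straight.
Jia's expected payoff from Swerve is −5r − 5(1−r); from Straight it is −7r − 2(1−r).
Setting these equal: -5 = −5r − 2, so r = 3/5.
Therefore Ivan plays Straight with probability 1 − 3/5 = 2/5.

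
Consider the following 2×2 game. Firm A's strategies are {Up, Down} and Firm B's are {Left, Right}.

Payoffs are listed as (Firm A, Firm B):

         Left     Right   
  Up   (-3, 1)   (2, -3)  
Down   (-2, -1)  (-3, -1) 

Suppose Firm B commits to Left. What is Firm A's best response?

Down

Against Left, Firm A earns -3 from Up and -2 from Down.
So Down is the best response.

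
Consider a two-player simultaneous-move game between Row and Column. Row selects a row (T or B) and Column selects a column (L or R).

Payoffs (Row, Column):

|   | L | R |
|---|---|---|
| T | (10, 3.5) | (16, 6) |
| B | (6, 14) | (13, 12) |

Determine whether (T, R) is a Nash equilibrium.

Yes

At (T, R), Row earns 16; switching to B would give 13, so Row has no profitable deviation.
Column earns 6; switching to L would give 3.5, so Column has no profitable deviation.
Neither player can gain by a unilateral deviation, so this profile is a Nash equilibrium.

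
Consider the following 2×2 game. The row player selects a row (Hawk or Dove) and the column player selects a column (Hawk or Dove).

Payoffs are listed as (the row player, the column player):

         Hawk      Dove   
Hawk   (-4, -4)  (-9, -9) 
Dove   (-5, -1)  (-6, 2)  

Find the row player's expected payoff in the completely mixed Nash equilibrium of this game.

-21/4

First find q, the probability the column player plays Hawk, from the row player's indifference between Hawk and Dove: −4q − 9(1−q) = −5q − 6(1−q), giving q = 3/4.
Since the row player is indifferent in equilibrium, the row player's expected payoff equals the payoff from either row against (3/4, 1/4). Using Hawk: −4(3/4) − 9(1/4) = -21/4.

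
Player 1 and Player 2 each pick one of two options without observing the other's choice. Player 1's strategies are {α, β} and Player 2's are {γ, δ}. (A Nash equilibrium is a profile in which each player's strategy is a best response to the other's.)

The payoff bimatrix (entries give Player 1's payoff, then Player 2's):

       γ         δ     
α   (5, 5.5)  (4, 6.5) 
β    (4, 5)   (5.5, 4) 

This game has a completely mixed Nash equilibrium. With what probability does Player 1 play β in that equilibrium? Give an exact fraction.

1/2

Let r be the probability that Player 1 plays α. In a completely mixed equilibrium, Player 2 must be indifferent between γ and δ.
Player 2's expected payoff from γ is 5.5r + 5(1−r); from δ it is 6.5r + 4(1−r).
Setting these equal: 0.5r + 5 = 2.5r + 4, so r = 1/2.
Therefore Player 1 plays β with probability 1 − 1/2 = 1/2.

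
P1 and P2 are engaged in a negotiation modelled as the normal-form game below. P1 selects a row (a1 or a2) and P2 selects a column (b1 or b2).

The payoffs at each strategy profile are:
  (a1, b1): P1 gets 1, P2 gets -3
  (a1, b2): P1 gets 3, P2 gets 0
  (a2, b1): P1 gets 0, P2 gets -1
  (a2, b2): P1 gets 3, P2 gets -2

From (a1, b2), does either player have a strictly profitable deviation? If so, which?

P1 at (a1, b2) earns 3; deviating to a2 yields 3 — not better.
P2 earns 0; deviating to b1 yields -3 — not better.
Neither player can strictly improve; the profile is a Nash equilibrium.

Neither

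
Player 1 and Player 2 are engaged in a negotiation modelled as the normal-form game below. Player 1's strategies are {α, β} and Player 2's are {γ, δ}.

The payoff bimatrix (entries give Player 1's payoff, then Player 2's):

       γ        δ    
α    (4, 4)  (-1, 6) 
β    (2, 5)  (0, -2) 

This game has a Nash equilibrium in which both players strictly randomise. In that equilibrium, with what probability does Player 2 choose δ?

Let y be the probability that Player 2 plays γ. In a completely mixed equilibrium, Player 1 must be indifferent between α and β.
Player 1's expected payoff from α is 4y − (1−y); from β it is 2y.
Setting these equal: 5y − 1 = 2y, so y = 1/3.
Therefore Player 2 plays δ with probability 1 − 1/3 = 2/3.

2/3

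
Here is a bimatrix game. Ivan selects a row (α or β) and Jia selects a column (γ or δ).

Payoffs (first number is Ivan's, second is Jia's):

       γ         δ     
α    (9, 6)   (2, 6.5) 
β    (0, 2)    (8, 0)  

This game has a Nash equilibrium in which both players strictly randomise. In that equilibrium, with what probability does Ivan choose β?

Let x be the probability that Ivan plays α. In a completely mixed equilibrium, Jia must be indifferent between γ and δ.
Jia's expected payoff from γ is 6x + 2(1−x); from δ it is 6.5x.
Setting these equal: 4x + 2 = 6.5x, so x = 4/5.
Therefore Ivan plays β with probability 1 − 4/5 = 1/5.

1/5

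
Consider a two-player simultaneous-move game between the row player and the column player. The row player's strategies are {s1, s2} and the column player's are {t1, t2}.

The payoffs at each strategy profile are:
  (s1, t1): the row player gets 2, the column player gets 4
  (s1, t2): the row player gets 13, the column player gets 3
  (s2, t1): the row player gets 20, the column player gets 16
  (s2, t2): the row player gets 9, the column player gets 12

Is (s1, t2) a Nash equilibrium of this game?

At (s1, t2), the row player earns 13; switching to s2 would give 9, so the row player has no profitable deviation.
The column player earns 3; switching to t1 would give 4, so the column player would deviate.
Since at least one player can profitably deviate, this is not a Nash equilibrium.

No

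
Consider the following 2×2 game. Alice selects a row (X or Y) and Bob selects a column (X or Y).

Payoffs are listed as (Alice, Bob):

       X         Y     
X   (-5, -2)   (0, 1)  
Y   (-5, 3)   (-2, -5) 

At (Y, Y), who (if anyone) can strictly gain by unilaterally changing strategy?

Both

Alice at (Y, Y) earns -2; deviating to X yields 0 — a strict improvement.
Bob earns -5; deviating to X yields 3 — a strict improvement.
Both Alice and Bob have strictly profitable deviations.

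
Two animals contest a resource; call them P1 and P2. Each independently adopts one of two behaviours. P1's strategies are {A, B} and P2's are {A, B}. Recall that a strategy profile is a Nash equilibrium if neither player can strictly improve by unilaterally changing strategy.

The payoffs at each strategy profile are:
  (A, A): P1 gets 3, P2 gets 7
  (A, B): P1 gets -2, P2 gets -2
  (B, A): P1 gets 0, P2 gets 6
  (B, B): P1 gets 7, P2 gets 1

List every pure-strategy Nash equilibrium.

(A, A)

(A, A): P1 gets 3 ≥ 0 from B, and P2 gets 7 ≥ -2 from B — Nash equilibrium.
(A, B): P1 prefers B (7 > -2); P2 prefers A (7 > -2) — not an equilibrium.
(B, A): P1 prefers A (3 > 0) — not an equilibrium.
(B, B): P2 prefers A (6 > 1) — not an equilibrium.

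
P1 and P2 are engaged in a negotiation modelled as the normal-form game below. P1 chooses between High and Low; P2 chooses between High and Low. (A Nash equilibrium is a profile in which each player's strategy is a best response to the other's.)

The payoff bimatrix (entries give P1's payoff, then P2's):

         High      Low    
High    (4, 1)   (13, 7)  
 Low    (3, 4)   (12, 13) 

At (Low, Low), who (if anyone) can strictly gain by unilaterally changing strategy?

P1 at (Low, Low) earns 12; deviating to High yields 13 — a strict improvement.
P2 earns 13; deviating to High yields 4 — not better.
Only P1 has a strictly profitable deviation.

P1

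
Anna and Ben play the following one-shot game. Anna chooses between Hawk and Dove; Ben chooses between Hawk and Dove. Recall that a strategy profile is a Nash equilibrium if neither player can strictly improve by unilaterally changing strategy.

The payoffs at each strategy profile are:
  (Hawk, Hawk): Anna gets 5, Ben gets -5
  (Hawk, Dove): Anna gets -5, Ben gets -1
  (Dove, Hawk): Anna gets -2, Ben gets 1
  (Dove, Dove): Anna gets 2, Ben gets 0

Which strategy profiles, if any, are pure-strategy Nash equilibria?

(Hawk, Hawk): Ben prefers Dove (-1 > -5) — not an equilibrium.
(Hawk, Dove): Anna prefers Dove (2 > -5) — not an equilibrium.
(Dove, Hawk): Anna prefers Hawk (5 > -2) — not an equilibrium.
(Dove, Dove): Ben prefers Hawk (1 > 0) — not an equilibrium.

none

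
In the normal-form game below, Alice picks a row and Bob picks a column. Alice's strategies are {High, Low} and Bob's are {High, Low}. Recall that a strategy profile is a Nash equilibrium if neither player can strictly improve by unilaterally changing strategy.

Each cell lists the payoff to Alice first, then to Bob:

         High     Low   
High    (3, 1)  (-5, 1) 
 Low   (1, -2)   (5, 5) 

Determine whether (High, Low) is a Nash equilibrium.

At (High, Low), Alice earns -5; switching to Low would give 5, so Alice would deviate.
Bob earns 1; switching to High would give 1, so Bob has no profitable deviation.
Since at least one player can profitably deviate, this is not a Nash equilibrium.

No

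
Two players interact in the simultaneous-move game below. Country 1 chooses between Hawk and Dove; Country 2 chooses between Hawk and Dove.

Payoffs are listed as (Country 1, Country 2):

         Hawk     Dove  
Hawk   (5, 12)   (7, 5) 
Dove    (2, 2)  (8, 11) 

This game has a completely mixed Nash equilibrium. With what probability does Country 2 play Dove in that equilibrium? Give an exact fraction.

Let y be the probability that Country 2 plays Hawk. In a completely mixed equilibrium, Country 1 must be indifferent between Hawk and Dove.
Country 1's expected payoff from Hawk is 5y + 7(1−y); from Dove it is 2y + 8(1−y).
Setting these equal: −2y + 7 = −6y + 8, so y = 1/4.
Therefore Country 2 plays Dove with probability 1 − 1/4 = 3/4.

3/4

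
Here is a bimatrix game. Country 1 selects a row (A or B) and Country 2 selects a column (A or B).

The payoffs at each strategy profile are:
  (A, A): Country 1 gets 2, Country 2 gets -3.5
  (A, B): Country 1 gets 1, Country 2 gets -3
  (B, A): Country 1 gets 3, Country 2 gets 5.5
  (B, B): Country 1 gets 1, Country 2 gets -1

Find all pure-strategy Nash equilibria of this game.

(A, B) and (B, A)

(A, A): Country 1 prefers B (3 > 2); Country 2 prefers B (-3 > -3.5) — not an equilibrium.
(A, B): Country 1 gets 1 ≥ 1 from B, and Country 2 gets -3 ≥ -3.5 from A — Nash equilibrium.
(B, A): Country 1 gets 3 ≥ 2 from A, and Country 2 gets 5.5 ≥ -1 from B — Nash equilibrium.
(B, B): Country 2 prefers A (5.5 > -1) — not an equilibrium.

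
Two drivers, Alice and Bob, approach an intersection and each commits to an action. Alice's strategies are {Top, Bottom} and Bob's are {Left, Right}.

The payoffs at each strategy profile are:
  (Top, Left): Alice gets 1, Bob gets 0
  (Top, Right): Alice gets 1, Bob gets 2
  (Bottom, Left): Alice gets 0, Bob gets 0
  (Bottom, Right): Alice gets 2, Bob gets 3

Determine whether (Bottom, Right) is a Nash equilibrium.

Yes

At (Bottom, Right), Alice earns 2; switching to Top would give 1, so Alice has no profitable deviation.
Bob earns 3; switching to Left would give 0, so Bob has no profitable deviation.
Neither player can gain by a unilateral deviation, so this profile is a Nash equilibrium.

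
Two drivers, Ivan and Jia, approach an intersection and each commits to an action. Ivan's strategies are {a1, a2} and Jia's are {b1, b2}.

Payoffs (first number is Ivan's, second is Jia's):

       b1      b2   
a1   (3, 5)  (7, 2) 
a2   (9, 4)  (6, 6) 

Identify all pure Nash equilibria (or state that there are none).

(a1, b1): Ivan prefers a2 (9 > 3) — not an equilibrium.
(a1, b2): Jia prefers b1 (5 > 2) — not an equilibrium.
(a2, b1): Jia prefers b2 (6 > 4) — not an equilibrium.
(a2, b2): Ivan prefers a1 (7 > 6) — not an equilibrium.

none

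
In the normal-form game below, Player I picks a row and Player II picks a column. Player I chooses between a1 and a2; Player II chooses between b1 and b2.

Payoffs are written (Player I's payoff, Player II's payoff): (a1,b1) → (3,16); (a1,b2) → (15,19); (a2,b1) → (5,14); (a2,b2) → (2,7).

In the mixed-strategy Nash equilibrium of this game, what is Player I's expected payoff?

First find q, the probability Player II plays b1, from Player I's indifference between a1 and a2: 3q + 15(1−q) = 5q + 2(1−q), giving q = 13/15.
Since Player I is indifferent in equilibrium, Player I's expected payoff equals the payoff from either row against (13/15, 2/15). Using a1: 3(13/15) + 15(2/15) = 23/5.

23/5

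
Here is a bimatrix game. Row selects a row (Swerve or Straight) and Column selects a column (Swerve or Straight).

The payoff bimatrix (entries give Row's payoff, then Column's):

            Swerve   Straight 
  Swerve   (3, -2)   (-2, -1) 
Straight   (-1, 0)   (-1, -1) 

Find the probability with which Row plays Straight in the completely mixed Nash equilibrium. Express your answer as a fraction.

1/2

Let p be the probability that Row plays Swerve. In a completely mixed equilibrium, Column must be indifferent between Swerve and Straight.
Column's expected payoff from Swerve is −2p; from Straight it is −p − (1−p).
Setting these equal: −2p = -1, so p = 1/2.
Therefore Row plays Straight with probability 1 − 1/2 = 1/2.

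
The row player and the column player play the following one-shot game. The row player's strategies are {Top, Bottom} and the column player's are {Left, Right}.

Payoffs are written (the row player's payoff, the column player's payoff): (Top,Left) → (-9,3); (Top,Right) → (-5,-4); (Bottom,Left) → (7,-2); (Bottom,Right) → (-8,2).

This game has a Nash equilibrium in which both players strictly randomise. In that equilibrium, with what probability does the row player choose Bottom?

Let p be the probability that the row player plays Top. In a completely mixed equilibrium, the column player must be indifferent between Left and Right.
The column player's expected payoff from Left is 3p − 2(1−p); from Right it is −4p + 2(1−p).
Setting these equal: 5p − 2 = −6p + 2, so p = 4/11.
Therefore the row player plays Bottom with probability 1 − 4/11 = 7/11.

7/11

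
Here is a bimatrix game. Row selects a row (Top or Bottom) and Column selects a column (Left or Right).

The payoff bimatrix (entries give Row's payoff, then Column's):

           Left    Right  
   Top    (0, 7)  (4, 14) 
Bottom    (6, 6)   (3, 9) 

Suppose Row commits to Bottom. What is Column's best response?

Against Bottom, Column earns 6 from Left and 9 from Right.
So Right is the best response.

Right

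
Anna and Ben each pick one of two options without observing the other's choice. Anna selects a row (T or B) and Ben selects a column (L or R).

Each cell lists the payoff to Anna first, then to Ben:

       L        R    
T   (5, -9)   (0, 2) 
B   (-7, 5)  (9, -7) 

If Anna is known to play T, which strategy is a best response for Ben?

R

Against T, Ben earns -9 from L and 2 from R.
So R is the best response.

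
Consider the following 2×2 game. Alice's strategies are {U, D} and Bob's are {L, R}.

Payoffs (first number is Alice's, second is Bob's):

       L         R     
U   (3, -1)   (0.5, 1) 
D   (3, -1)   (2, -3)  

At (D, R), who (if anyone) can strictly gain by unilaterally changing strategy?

Bob

Alice at (D, R) earns 2; deviating to U yields 0.5 — not better.
Bob earns -3; deviating to L yields -1 — a strict improvement.
Only Bob has a strictly profitable deviation.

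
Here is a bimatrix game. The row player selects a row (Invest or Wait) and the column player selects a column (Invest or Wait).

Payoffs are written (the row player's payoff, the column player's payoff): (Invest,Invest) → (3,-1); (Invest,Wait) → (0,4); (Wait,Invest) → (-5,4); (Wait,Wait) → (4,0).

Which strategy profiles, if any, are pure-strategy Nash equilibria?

none

(Invest, Invest): the column player prefers Wait (4 > -1) — not an equilibrium.
(Invest, Wait): the row player prefers Wait (4 > 0) — not an equilibrium.
(Wait, Invest): the row player prefers Invest (3 > -5) — not an equilibrium.
(Wait, Wait): the column player prefers Invest (4 > 0) — not an equilibrium.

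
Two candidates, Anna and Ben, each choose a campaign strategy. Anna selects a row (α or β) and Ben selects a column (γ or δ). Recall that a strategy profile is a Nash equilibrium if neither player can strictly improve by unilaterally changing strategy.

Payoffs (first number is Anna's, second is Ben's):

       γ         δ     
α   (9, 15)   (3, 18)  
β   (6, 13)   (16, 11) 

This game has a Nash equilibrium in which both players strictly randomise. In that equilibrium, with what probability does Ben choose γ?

13/16

Let q be the probability that Ben plays γ. In a completely mixed equilibrium, Anna must be indifferent between α and β.
Anna's expected payoff from α is 9q + 3(1−q); from β it is 6q + 16(1−q).
Setting these equal: 6q + 3 = −10q + 16, so q = 13/16.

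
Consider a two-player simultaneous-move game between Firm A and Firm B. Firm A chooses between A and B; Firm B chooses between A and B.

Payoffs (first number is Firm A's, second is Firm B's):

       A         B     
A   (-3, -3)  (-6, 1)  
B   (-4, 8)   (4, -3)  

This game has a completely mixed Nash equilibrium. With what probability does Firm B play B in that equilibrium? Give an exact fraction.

1/11

Let c be the probability that Firm B plays A. In a completely mixed equilibrium, Firm A must be indifferent between A and B.
Firm A's expected payoff from A is −3c − 6(1−c); from B it is −4c + 4(1−c).
Setting these equal: 3c − 6 = −8c + 4, so c = 10/11.
Therefore Firm B plays B with probability 1 − 10/11 = 1/11.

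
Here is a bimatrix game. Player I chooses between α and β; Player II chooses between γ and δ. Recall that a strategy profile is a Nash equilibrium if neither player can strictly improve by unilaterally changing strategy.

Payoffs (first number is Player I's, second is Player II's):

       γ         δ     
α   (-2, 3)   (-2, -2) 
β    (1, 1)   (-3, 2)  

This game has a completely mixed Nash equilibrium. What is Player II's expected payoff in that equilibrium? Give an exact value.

4/3

First find p, the probability Player I plays α, from Player II's indifference between γ and δ: 3p + (1−p) = −2p + 2(1−p), giving p = 1/6.
Since Player II is indifferent in equilibrium, Player II's expected payoff equals the payoff from either column against (1/6, 5/6). Using γ: 3(1/6) + (5/6) = 4/3.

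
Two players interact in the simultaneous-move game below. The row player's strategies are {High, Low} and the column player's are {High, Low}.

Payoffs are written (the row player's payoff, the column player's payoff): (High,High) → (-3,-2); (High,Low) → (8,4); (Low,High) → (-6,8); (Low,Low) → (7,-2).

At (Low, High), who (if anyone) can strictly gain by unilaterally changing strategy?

The row player at (Low, High) earns -6; deviating to High yields -3 — a strict improvement.
The column player earns 8; deviating to Low yields -2 — not better.
Only the row player has a strictly profitable deviation.

The row player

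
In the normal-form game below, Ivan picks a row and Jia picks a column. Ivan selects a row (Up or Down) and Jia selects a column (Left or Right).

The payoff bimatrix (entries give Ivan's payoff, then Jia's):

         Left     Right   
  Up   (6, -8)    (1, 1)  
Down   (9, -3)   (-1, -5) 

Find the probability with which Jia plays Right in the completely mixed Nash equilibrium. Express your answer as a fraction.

3/5

Let q be the probability that Jia plays Left. In a completely mixed equilibrium, Ivan must be indifferent between Up and Down.
Ivan's expected payoff from Up is 6q + (1−q); from Down it is 9q − (1−q).
Setting these equal: 5q + 1 = 10q − 1, so q = 2/5.
Therefore Jia plays Right with probability 1 − 2/5 = 3/5.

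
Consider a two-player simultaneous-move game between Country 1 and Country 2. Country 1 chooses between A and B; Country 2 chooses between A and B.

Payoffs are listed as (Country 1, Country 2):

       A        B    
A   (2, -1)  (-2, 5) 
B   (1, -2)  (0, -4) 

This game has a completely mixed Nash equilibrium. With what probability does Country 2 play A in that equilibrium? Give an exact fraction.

2/3

Let y be the probability that Country 2 plays A. In a completely mixed equilibrium, Country 1 must be indifferent between A and B.
Country 1's expected payoff from A is 2y − 2(1−y); from B it is y.
Setting these equal: 4y − 2 = y, so y = 2/3.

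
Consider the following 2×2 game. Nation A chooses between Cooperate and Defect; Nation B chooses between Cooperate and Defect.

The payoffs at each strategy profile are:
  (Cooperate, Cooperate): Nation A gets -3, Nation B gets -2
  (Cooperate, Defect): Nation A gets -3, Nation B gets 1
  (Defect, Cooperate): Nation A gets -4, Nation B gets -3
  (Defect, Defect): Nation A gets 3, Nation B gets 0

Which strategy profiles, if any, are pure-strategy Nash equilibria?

(Defect, Defect)

(Cooperate, Cooperate): Nation B prefers Defect (1 > -2) — not an equilibrium.
(Cooperate, Defect): Nation A prefers Defect (3 > -3) — not an equilibrium.
(Defect, Cooperate): Nation A prefers Cooperate (-3 > -4); Nation B prefers Defect (0 > -3) — not an equilibrium.
(Defect, Defect): Nation A gets 3 ≥ -3 from Cooperate, and Nation B gets 0 ≥ -3 from Cooperate — Nash equilibrium.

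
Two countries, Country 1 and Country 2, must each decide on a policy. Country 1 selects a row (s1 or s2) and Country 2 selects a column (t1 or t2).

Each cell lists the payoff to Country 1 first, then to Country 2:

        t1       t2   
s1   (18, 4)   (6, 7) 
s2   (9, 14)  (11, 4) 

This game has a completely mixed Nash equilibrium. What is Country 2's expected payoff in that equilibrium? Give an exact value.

First find x, the probability Country 1 plays s1, from Country 2's indifference between t1 and t2: 4x + 14(1−x) = 7x + 4(1−x), giving x = 10/13.
Since Country 2 is indifferent in equilibrium, Country 2's expected payoff equals the payoff from either column against (10/13, 3/13). Using t1: 4(10/13) + 14(3/13) = 82/13.

82/13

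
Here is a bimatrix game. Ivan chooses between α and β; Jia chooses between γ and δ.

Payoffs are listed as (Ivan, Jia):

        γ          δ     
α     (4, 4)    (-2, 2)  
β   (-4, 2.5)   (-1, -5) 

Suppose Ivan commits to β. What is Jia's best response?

γ

Against β, Jia earns 2.5 from γ and -5 from δ.
So γ is the best response.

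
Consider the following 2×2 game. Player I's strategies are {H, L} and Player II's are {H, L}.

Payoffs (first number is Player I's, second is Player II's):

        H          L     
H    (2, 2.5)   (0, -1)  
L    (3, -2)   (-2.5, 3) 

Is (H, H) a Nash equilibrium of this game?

No

At (H, H), Player I earns 2; switching to L would give 3, so Player I would deviate.
Player II earns 2.5; switching to L would give -1, so Player II has no profitable deviation.
Since at least one player can profitably deviate, this is not a Nash equilibrium.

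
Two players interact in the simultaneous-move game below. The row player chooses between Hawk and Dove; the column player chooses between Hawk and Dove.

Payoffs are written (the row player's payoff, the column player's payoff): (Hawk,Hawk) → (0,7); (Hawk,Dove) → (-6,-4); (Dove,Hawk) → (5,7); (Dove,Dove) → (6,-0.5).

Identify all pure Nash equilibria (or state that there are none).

(Dove, Hawk)

(Hawk, Hawk): the row player prefers Dove (5 > 0) — not an equilibrium.
(Hawk, Dove): the row player prefers Dove (6 > -6); the column player prefers Hawk (7 > -4) — not an equilibrium.
(Dove, Hawk): the row player gets 5 ≥ 0 from Hawk, and the column player gets 7 ≥ -0.5 from Dove — Nash equilibrium.
(Dove, Dove): the column player prefers Hawk (7 > -0.5) — not an equilibrium.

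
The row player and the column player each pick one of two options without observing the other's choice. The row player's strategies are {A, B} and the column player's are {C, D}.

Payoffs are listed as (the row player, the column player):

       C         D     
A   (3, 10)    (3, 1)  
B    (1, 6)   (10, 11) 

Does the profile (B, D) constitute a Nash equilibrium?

At (B, D), the row player earns 10; switching to A would give 3, so the row player has no profitable deviation.
The column player earns 11; switching to C would give 6, so the column player has no profitable deviation.
Neither player can gain by a unilateral deviation, so this profile is a Nash equilibrium.

Yes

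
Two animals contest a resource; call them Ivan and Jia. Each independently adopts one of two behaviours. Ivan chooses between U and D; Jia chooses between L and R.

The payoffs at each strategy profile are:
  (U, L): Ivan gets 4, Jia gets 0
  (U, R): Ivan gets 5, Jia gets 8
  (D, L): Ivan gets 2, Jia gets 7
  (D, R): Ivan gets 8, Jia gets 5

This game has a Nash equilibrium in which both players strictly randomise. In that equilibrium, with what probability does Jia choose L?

3/5

Let c be the probability that Jia plays L. In a completely mixed equilibrium, Ivan must be indifferent between U and D.
Ivan's expected payoff from U is 4c + 5(1−c); from D it is 2c + 8(1−c).
Setting these equal: −c + 5 = −6c + 8, so c = 3/5.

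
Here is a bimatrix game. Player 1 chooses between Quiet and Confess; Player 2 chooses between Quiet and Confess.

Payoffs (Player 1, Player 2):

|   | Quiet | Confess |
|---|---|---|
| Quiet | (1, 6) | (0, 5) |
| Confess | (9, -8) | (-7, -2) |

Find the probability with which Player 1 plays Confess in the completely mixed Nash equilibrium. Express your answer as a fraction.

Let p be the probability that Player 1 plays Quiet. In a completely mixed equilibrium, Player 2 must be indifferent between Quiet and Confess.
Player 2's expected payoff from Quiet is 6p − 8(1−p); from Confess it is 5p − 2(1−p).
Setting these equal: 14p − 8 = 7p − 2, so p = 6/7.
Therefore Player 1 plays Confess with probability 1 − 6/7 = 1/7.

1/7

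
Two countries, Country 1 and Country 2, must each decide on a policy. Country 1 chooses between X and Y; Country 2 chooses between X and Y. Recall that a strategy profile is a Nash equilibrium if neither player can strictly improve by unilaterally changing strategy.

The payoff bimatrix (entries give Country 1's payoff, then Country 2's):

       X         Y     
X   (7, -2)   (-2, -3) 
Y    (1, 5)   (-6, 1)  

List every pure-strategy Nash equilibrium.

(X, X): Country 1 gets 7 ≥ 1 from Y, and Country 2 gets -2 ≥ -3 from Y — Nash equilibrium.
(X, Y): Country 2 prefers X (-2 > -3) — not an equilibrium.
(Y, X): Country 1 prefers X (7 > 1) — not an equilibrium.
(Y, Y): Country 1 prefers X (-2 > -6); Country 2 prefers X (5 > 1) — not an equilibrium.

(X, X)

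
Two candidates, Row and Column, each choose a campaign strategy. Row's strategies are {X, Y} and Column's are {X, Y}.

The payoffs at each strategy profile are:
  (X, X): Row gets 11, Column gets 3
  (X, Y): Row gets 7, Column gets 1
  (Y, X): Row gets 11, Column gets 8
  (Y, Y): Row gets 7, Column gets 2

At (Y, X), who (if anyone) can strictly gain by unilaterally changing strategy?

Row at (Y, X) earns 11; deviating to X yields 11 — not better.
Column earns 8; deviating to Y yields 2 — not better.
Neither player can strictly improve; the profile is a Nash equilibrium.

Neither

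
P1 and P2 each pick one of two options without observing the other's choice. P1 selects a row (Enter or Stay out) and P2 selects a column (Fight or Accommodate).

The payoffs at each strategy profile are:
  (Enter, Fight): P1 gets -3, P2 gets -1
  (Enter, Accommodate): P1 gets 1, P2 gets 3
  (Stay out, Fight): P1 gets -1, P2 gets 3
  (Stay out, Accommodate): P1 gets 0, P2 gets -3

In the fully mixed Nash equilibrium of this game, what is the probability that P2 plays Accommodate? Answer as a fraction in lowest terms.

Let q be the probability that P2 plays Fight. In a completely mixed equilibrium, P1 must be indifferent between Enter and Stay out.
P1's expected payoff from Enter is −3q + (1−q); from Stay out it is −q.
Setting these equal: −4q + 1 = −q, so q = 1/3.
Therefore P2 plays Accommodate with probability 1 − 1/3 = 2/3.

2/3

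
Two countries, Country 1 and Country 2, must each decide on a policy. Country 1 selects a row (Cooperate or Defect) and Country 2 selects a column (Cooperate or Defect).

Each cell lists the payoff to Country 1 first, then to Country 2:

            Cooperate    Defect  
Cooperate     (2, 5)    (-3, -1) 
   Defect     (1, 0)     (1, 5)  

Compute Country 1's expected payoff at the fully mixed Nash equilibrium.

1

First find q, the probability Country 2 plays Cooperate, from Country 1's indifference between Cooperate and Defect: 2q − 3(1−q) = q + (1−q), giving q = 4/5.
Since Country 1 is indifferent in equilibrium, Country 1's expected payoff equals the payoff from either row against (4/5, 1/5). Using Cooperate: 2(4/5) − 3(1/5) = 1.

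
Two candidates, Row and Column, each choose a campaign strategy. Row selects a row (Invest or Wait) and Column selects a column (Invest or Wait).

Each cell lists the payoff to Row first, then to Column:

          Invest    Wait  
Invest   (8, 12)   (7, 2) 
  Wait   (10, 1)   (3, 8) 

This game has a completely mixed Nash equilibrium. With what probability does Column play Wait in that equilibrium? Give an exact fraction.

1/3

Let c be the probability that Column plays Invest. In a completely mixed equilibrium, Row must be indifferent between Invest and Wait.
Row's expected payoff from Invest is 8c + 7(1−c); from Wait it is 10c + 3(1−c).
Setting these equal: c + 7 = 7c + 3, so c = 2/3.
Therefore Column plays Wait with probability 1 − 2/3 = 1/3.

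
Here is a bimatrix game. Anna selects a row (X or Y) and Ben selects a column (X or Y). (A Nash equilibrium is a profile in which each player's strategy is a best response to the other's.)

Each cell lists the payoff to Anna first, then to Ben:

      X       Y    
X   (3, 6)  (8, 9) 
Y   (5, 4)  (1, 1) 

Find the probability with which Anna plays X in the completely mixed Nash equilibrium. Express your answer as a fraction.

1/2

Let r be the probability that Anna plays X. In a completely mixed equilibrium, Ben must be indifferent between X and Y.
Ben's expected payoff from X is 6r + 4(1−r); from Y it is 9r + (1−r).
Setting these equal: 2r + 4 = 8r + 1, so r = 1/2.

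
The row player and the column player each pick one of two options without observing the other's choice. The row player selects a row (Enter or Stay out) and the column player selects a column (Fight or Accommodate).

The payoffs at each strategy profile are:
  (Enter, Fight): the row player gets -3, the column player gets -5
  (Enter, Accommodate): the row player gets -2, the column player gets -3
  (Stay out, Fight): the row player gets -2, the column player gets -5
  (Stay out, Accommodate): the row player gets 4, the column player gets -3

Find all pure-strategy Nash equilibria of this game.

(Enter, Fight): the row player prefers Stay out (-2 > -3); the column player prefers Accommodate (-3 > -5) — not an equilibrium.
(Enter, Accommodate): the row player prefers Stay out (4 > -2) — not an equilibrium.
(Stay out, Fight): the column player prefers Accommodate (-3 > -5) — not an equilibrium.
(Stay out, Accommodate): the row player gets 4 ≥ -2 from Enter, and the column player gets -3 ≥ -5 from Fight — Nash equilibrium.

(Stay out, Accommodate)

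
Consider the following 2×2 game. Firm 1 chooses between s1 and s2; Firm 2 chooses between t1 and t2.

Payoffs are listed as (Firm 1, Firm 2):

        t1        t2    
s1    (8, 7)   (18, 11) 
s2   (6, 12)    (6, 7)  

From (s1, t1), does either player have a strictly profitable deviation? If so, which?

Firm 1 at (s1, t1) earns 8; deviating to s2 yields 6 — not better.
Firm 2 earns 7; deviating to t2 yields 11 — a strict improvement.
Only Firm 2 has a strictly profitable deviation.

Firm 2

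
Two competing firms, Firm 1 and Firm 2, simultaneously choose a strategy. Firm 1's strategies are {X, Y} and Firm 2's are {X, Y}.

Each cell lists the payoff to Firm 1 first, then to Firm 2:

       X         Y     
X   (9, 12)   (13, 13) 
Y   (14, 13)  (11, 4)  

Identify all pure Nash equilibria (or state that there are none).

(X, Y) and (Y, X)

(X, X): Firm 1 prefers Y (14 > 9); Firm 2 prefers Y (13 > 12) — not an equilibrium.
(X, Y): Firm 1 gets 13 ≥ 11 from Y, and Firm 2 gets 13 ≥ 12 from X — Nash equilibrium.
(Y, X): Firm 1 gets 14 ≥ 9 from X, and Firm 2 gets 13 ≥ 4 from Y — Nash equilibrium.
(Y, Y): Firm 1 prefers X (13 > 11); Firm 2 prefers X (13 > 4) — not an equilibrium.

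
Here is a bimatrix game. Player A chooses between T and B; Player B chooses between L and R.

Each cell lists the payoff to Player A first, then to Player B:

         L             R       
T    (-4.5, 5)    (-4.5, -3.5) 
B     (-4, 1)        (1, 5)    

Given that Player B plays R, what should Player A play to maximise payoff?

B

Against R, Player A earns -4.5 from T and 1 from B.
So B is the best response.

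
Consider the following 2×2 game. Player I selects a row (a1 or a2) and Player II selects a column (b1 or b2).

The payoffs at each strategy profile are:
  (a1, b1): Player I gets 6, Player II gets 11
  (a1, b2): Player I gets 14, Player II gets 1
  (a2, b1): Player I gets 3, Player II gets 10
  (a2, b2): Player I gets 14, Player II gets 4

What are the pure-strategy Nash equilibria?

(a1, b1)

(a1, b1): Player I gets 6 ≥ 3 from a2, and Player II gets 11 ≥ 1 from b2 — Nash equilibrium.
(a1, b2): Player II prefers b1 (11 > 1) — not an equilibrium.
(a2, b1): Player I prefers a1 (6 > 3) — not an equilibrium.
(a2, b2): Player II prefers b1 (10 > 4) — not an equilibrium.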